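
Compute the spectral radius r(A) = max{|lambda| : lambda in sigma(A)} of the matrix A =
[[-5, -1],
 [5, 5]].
r(A) = sqrt(80)/2 ≈ 4.4721

The eigenvalues of A are the roots of its characteristic polynomial. With M = A (coefficients from the trace and determinant):
  p(λ) = det(λ I - M) = λ^2 - 20.
For λ^2 - 20 the discriminant is 80. It is nonnegative but not a perfect square, so the roots are real and irrational: λ = ± sqrt(80)/2 ≈ 4.4721, -4.4721.
Thus the eigenvalues (to 4 decimals) are 4.4721 (modulus 4.4721); -4.4721 (modulus 4.4721). The spectral radius is the largest modulus: r(A) = sqrt(80)/2 ≈ 4.4721. (Cross-check: r(A) ≤ ||A||_2 ≈ 8.3852; equality holds whenever A is normal, though it can also hold for some non-normal A.)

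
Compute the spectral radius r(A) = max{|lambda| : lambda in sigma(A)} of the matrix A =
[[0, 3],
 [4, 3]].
r(A) = (3 + sqrt(57))/2 ≈ 5.2749

The eigenvalues of A are the roots of its characteristic polynomial. With M = A (coefficients from the trace and determinant):
  p(λ) = det(λ I - M) = λ^2 - 3λ - 12.
For λ^2 - 3λ - 12 the discriminant is 57. It is nonnegative but not a perfect square, so the roots are real and irrational: λ = (3 ± sqrt(57))/2 ≈ 5.2749, -2.2749.
Thus the eigenvalues (to 4 decimals) are 5.2749 (modulus 5.2749); -2.2749 (modulus 2.2749). The spectral radius is the largest modulus: r(A) = (3 + sqrt(57))/2 ≈ 5.2749. (Cross-check: r(A) ≤ ||A||_2 ≈ 5.389; equality holds whenever A is normal, though it can also hold for some non-normal A.)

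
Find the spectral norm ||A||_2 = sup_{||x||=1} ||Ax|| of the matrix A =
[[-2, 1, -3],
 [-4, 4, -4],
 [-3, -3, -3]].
||A||_2 ≈ 8.1862 (= sqrt(largest eigenvalue of A^T A))

||A||_2 = sigma_max(A) = sqrt(lambda_max(A^T A)). Form the symmetric matrix M = A^T A =
[[29, -9, 31],
 [-9, 26, -10],
 [31, -10, 34]].
Its characteristic polynomial (trace, sum of principal 2x2 minors, determinant of M give the coefficients) is
  p(λ) = det(λ I - M) = λ^3 - 89λ^2 + 1482λ - 576.
No integer candidate from the rational root theorem (±divisors of 576) is a root, so the roots are irrational. The cubic discriminant is Δ = 4111585668 > 0, so there are three distinct real roots. p(0) = -576 and p(1) = 818 have opposite signs, so a root lies in (0, 1); Newton's method refines it to λ ≈ 0.3981. p(21) = 558 and p(22) = -400 have opposite signs, so a root lies in (21, 22); Newton's method refines it to λ ≈ 21.5886. p(67) = -40 and p(68) = 3096 have opposite signs, so a root lies in (67, 68); Newton's method refines it to λ ≈ 67.0132. Check (Vieta): the three roots sum to 89, matching tr M = 89.
So the eigenvalues of A^T A are ≈ 0.3981, 21.5886, 67.0132 (all ≥ 0, as they must be for A^T A). The largest is λ_max ≈ 67.0132, hence ||A||_2 = sqrt(λ_max) ≈ 8.1862.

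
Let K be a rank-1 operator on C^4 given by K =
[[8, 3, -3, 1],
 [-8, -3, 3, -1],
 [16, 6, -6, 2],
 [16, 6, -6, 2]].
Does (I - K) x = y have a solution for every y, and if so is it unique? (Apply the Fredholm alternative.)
(I - K) is singular (det(I - K) = 0, i.e. 1 ∈ sigma(K)). (I - K) x = y is solvable iff y ⊥ ker((I - K)^*) = span{(8, 3, -3, 1)}, i.e. iff 8y_1 + 3y_2 - 3y_3 + y_4 = 0. When solvable, the solutions are x = y + c·(1, -1, 2, 2), c arbitrary (ker(I - K) = span{(1, -1, 2, 2)}, dimension 1).

K has rank 1, so it is an outer product K = u v^T: every row of K is a multiple of one row vector. Reading off the entries, u = (1, -1, 2, 2) and v = (8, 3, -3, 1) (row i of K equals u_i·v^T). A rank-one matrix u v^T satisfies K u = u (v·u) and kills the (3)-dimensional subspace v^⊥, so its characteristic polynomial is lambda^3 (lambda - v·u) with v·u = tr K = 1. Hence the eigenvalues of I - K are 1 (multiplicity 3) and 1 - (1) = 0, so det(I - K) = 0. (Direct check: I - K =
[[-7, -3, 3, -1],
 [8, 4, -3, 1],
 [-16, -6, 7, -2],
 [-16, -6, 6, -1]]
has determinant 0.) So 1 is an eigenvalue of K and (I - K) is not invertible. The finite-dimensional Fredholm alternative says: either (I - K) is invertible, or ker(I - K) ≠ {0} and then range(I - K) = ker((I - K)^*)^⊥, with dim ker(I - K) = dim ker((I - K)^*). We are in the second case, so we need both kernels. Kernel of I - K: (I - K) u = u - u (v·u) = u - u = 0, so ker(I - K) = span{u} = span{(1, -1, 2, 2)} (it is exactly 1-dimensional because rank(I - K) = 3). Kernel of the adjoint: K is real, so (I - K)^* = I - K^T = I - v u^T, and (I - v u^T) v = v - v (u·v) = 0; hence ker((I - K)^*) = span{v} = span{(8, 3, -3, 1)}. Therefore (I - K) x = y is solvable iff <y, v> = 0, i.e. iff 8y_1 + 3y_2 - 3y_3 + y_4 = 0. When this holds, K y = u (v·y) = 0, so (I - K) y = y and x = y is a particular solution; the full solution set is the line x = y + c·u = y + c·(1, -1, 2, 2), c ∈ C.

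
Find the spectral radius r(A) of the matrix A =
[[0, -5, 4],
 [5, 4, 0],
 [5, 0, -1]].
r(A) ≈ 5.2261

The eigenvalues of A are the roots of its characteristic polynomial. With M = A (coefficients from the trace, the sum of principal 2x2 minors, and det A):
  p(λ) = det(λ I - M) = λ^3 - 3λ^2 + λ + 105.
No integer candidate from the rational root theorem (±divisors of 105) is a root, so the roots are irrational. The cubic discriminant is Δ = -292000 < 0, so there is one real root and a complex-conjugate pair. p(-4) = -11 and p(-3) = 48 have opposite signs, so a root lies in (-4, -3); Newton's method refines it to λ ≈ -3.8444. Dividing out (λ - (-3.8444)) leaves approximately λ^2 - 6.8444λ + 27.3125. For λ^2 - 6.8444λ + 27.3125 the discriminant is -62.4044. It is negative, so the remaining roots are the complex-conjugate pair λ ≈ 3.4222 ± 3.9498i. Their product equals the constant term, so |λ|^2 ≈ 27.3125 and |λ| ≈ 5.2261.
Thus the eigenvalues (to 4 decimals) are -3.8444 (modulus 3.8444); 3.4222 ± 3.9498i (modulus 5.2261). The spectral radius is the largest modulus: r(A) ≈ 5.2261. (Cross-check: r(A) ≤ ||A||_2 ≈ 8.4429; equality holds whenever A is normal, though it can also hold for some non-normal A.)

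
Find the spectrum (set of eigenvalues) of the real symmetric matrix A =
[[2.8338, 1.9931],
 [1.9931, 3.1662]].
sigma(A) ≈ {1, 5}

A is real symmetric, so its spectrum consists of real eigenvalues. Expanding the characteristic polynomial of the displayed matrix gives
  det(λ I - A) = p(λ) = λ^2 + (-6)λ + (5).
Solving p(λ) = 0 yields eigenvalues ≈ 1, 5. (A is shown rounded to 4 decimals, so these recover the underlying integer eigenvalues to within that precision.)
Verification: the trace of A = 6 equals the sum of eigenvalues 6, and det(A) ≈ 4.9999 matches the eigenvalue product 5.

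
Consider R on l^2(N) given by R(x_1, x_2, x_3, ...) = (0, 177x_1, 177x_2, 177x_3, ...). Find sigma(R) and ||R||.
sigma(R) = closed disk {z in C : |z| ≤ 177}; ||R|| = 177

Note R = 177·U where U is the unit right shift (U x)_k = x_{k-1} (with x_0 := 0); so ||R|| = 177||U|| and sigma(R) = 177·sigma(U). ||R x||^2 = sum_{k≥1} |177x_k|^2 = 31329||x||^2, so ||R|| = 177 and sigma(R) ⊂ {|z| ≤ 177}. For any |lambda| < 177, the equation (R - lambda I) x = 0 forces x_1 = 0, then 177x_k = lambda x_{k+1} ⇒ x = 0, so R has no eigenvalues. But (R - lambda I) is not surjective for |lambda| < 177: solving (R - lambda I) x = e_1 would require x_n proportional to (lambda/177)^(-n), which is not in l^2. So every |lambda| < 177 lies in the residual spectrum. The boundary |lambda| = 177 is in the approximate point spectrum (the spectrum is closed). Hence sigma(R) is the closed disk of radius 177.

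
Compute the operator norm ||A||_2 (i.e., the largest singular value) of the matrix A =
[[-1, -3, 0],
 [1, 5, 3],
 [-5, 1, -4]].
||A||_2 ≈ 7.3609 (= sqrt(largest eigenvalue of A^T A))

||A||_2 = sigma_max(A) = sqrt(lambda_max(A^T A)). Form the symmetric matrix M = A^T A =
[[27, 3, 23],
 [3, 35, 11],
 [23, 11, 25]].
Its characteristic polynomial (trace, sum of principal 2x2 minors, determinant of M give the coefficients) is
  p(λ) = det(λ I - M) = λ^3 - 87λ^2 + 1836λ - 3136.
No integer candidate from the rational root theorem (±divisors of 3136) is a root, so the roots are irrational. The cubic discriminant is Δ = 1249210512 > 0, so there are three distinct real roots. p(1) = -1386 and p(2) = 196 have opposite signs, so a root lies in (1, 2); Newton's method refines it to λ ≈ 1.8702. p(30) = 644 and p(31) = -36 have opposite signs, so a root lies in (30, 31); Newton's method refines it to λ ≈ 30.9467. p(54) = -220 and p(55) = 1044 have opposite signs, so a root lies in (54, 55); Newton's method refines it to λ ≈ 54.1831. Check (Vieta): the three roots sum to 87, matching tr M = 87.
So the eigenvalues of A^T A are ≈ 1.8702, 30.9467, 54.1831 (all ≥ 0, as they must be for A^T A). The largest is λ_max ≈ 54.1831, hence ||A||_2 = sqrt(λ_max) ≈ 7.3609.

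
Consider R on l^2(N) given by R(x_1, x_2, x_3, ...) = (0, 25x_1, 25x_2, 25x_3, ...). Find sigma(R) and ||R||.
sigma(R) = closed disk {z in C : |z| ≤ 25}; ||R|| = 25

Note R = 25·U where U is the unit right shift (U x)_k = x_{k-1} (with x_0 := 0); so ||R|| = 25||U|| and sigma(R) = 25·sigma(U). ||R x||^2 = sum_{k≥1} |25x_k|^2 = 625||x||^2, so ||R|| = 25 and sigma(R) ⊂ {|z| ≤ 25}. For any |lambda| < 25, the equation (R - lambda I) x = 0 forces x_1 = 0, then 25x_k = lambda x_{k+1} ⇒ x = 0, so R has no eigenvalues. But (R - lambda I) is not surjective for |lambda| < 25: solving (R - lambda I) x = e_1 would require x_n proportional to (lambda/25)^(-n), which is not in l^2. So every |lambda| < 25 lies in the residual spectrum. The boundary |lambda| = 25 is in the approximate point spectrum (the spectrum is closed). Hence sigma(R) is the closed disk of radius 25.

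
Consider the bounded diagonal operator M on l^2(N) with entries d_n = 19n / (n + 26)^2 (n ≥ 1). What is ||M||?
||M|| = 19/104 (attained at n = 26)

For M diagonal, ||M|| = sup_n |d_n|. Treat f(x) = 19x / (x + 26)^2 for real x > 0. By the quotient rule, f'(x) = 19(26 - x)/(x + 26)^3, which is positive for x < 26 and negative for x > 26. So f has a unique maximum at x = 26, and since 26 is a positive integer, the supremum over n ≥ 1 is attained at n = 26: d_26 = 19·26/(26 + 26)^2 = 19·26/2704 = 19/104. Hence ||M|| = 19/104.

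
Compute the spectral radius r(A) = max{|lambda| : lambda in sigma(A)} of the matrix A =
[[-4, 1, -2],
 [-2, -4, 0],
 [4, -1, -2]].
r(A) = sqrt(18) ≈ 4.2426

The eigenvalues of A are the roots of its characteristic polynomial. With M = A (coefficients from the trace, the sum of principal 2x2 minors, and det A):
  p(λ) = det(λ I - M) = λ^3 + 10λ^2 + 42λ + 72.
By the rational root theorem any rational root is an integer divisor of 72. Testing λ = -4: p(-4) = -64 + 160 - 168 + 72 = 0, so λ = -4 is a root. Dividing out (λ + 4) leaves p(λ) = (λ + 4)(λ^2 + 6λ + 18). For λ^2 + 6λ + 18 the discriminant is -36. It is negative, so the roots are the complex-conjugate pair λ = -3 ± (sqrt(36)/2) i ≈ -3 ± 3i. For a conjugate pair the product of the roots equals the constant term, so |λ|^2 = 18 and |λ| = sqrt(18) ≈ 4.2426.
Thus the eigenvalues (to 4 decimals) are -3 ± 3i (modulus 4.2426); -4 (modulus 4). The spectral radius is the largest modulus: r(A) = sqrt(18) ≈ 4.2426. (Cross-check: r(A) ≤ ||A||_2 ≈ 6; equality holds whenever A is normal, though it can also hold for some non-normal A.)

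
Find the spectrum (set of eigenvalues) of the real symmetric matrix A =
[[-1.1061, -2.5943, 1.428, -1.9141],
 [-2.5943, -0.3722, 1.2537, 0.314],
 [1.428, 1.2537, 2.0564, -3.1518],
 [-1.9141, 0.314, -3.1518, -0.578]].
sigma(A) ≈ {-4, -3, 2, 5}

A is real symmetric, so its spectrum consists of real eigenvalues. Expanding the characteristic polynomial of the displayed matrix gives
  det(λ I - A) = p(λ) = λ^4 + (0)λ^3 + (-27)λ^2 + (-13.9989)λ + (120).
Solving p(λ) = 0 yields eigenvalues ≈ -4, -3, 2, 5. (A is shown rounded to 4 decimals, so these recover the underlying integer eigenvalues to within that precision.)
Verification: the trace of A = 0 equals the sum of eigenvalues 0, and det(A) ≈ 120.0005 matches the eigenvalue product 120.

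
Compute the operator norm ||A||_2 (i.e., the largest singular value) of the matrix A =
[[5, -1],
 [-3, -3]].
||A||_2 = sqrt((44 + sqrt(640))/2) ≈ 5.8863 (= sqrt(largest eigenvalue of A^T A))

||A||_2 = sigma_max(A) = sqrt(lambda_max(A^T A)). Form the symmetric matrix M = A^T A =
[[34, 4],
 [4, 10]].
Its characteristic polynomial (trace, determinant of M give the coefficients) is
  p(λ) = det(λ I - M) = λ^2 - 44λ + 324.
For λ^2 - 44λ + 324 the discriminant is 640. It is nonnegative but not a perfect square, so the roots are real and irrational: λ = (44 ± sqrt(640))/2 ≈ 34.6491, 9.3509.
So the eigenvalues of A^T A are ≈ 9.3509, 34.6491 (all ≥ 0, as they must be for A^T A). The largest is λ_max = (44 + sqrt(640))/2 ≈ 34.6491, hence ||A||_2 = sqrt(λ_max) = sqrt((44 + sqrt(640))/2) ≈ 5.8863.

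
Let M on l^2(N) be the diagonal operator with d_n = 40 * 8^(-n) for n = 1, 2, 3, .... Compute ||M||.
||M|| = 5 (attained at n = 1)

For M diagonal, ||M|| = sup_n |d_n|. The sequence d_n = 40 * 8^(-n) is positive and strictly decreasing (ratio 8^(-1) < 1), so the supremum is d_1 = 40/8 = 5. Hence ||M|| = 5.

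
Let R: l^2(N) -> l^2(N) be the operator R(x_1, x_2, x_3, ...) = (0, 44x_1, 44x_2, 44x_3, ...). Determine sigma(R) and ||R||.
sigma(R) = closed disk {z in C : |z| ≤ 44}; ||R|| = 44

Note R = 44·U where U is the unit right shift (U x)_k = x_{k-1} (with x_0 := 0); so ||R|| = 44||U|| and sigma(R) = 44·sigma(U). ||R x||^2 = sum_{k≥1} |44x_k|^2 = 1936||x||^2, so ||R|| = 44 and sigma(R) ⊂ {|z| ≤ 44}. For any |lambda| < 44, the equation (R - lambda I) x = 0 forces x_1 = 0, then 44x_k = lambda x_{k+1} ⇒ x = 0, so R has no eigenvalues. But (R - lambda I) is not surjective for |lambda| < 44: solving (R - lambda I) x = e_1 would require x_n proportional to (lambda/44)^(-n), which is not in l^2. So every |lambda| < 44 lies in the residual spectrum. The boundary |lambda| = 44 is in the approximate point spectrum (the spectrum is closed). Hence sigma(R) is the closed disk of radius 44.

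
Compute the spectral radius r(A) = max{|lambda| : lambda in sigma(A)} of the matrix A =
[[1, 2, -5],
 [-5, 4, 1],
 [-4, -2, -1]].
r(A) ≈ 5.6486

The eigenvalues of A are the roots of its characteristic polynomial. With M = A (coefficients from the trace, the sum of principal 2x2 minors, and det A):
  p(λ) = det(λ I - M) = λ^3 - 4λ^2 - 9λ + 150.
No integer candidate from the rational root theorem (±divisors of 150) is a root, so the roots are irrational. The cubic discriminant is Δ = -467688 < 0, so there is one real root and a complex-conjugate pair. p(-5) = -30 and p(-4) = 58 have opposite signs, so a root lies in (-5, -4); Newton's method refines it to λ ≈ -4.7012. Dividing out (λ - (-4.7012)) leaves approximately λ^2 - 8.7012λ + 31.9065. For λ^2 - 8.7012λ + 31.9065 the discriminant is -51.9146. It is negative, so the remaining roots are the complex-conjugate pair λ ≈ 4.3506 ± 3.6026i. Their product equals the constant term, so |λ|^2 ≈ 31.9065 and |λ| ≈ 5.6486.
Thus the eigenvalues (to 4 decimals) are -4.7012 (modulus 4.7012); 4.3506 ± 3.6026i (modulus 5.6486). The spectral radius is the largest modulus: r(A) ≈ 5.6486. (Cross-check: r(A) ≤ ||A||_2 ≈ 6.8731; equality holds whenever A is normal, though it can also hold for some non-normal A.)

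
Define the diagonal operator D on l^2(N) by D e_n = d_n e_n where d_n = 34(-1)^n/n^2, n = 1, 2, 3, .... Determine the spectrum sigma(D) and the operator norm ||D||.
sigma(D) = {34(-1)^n/n^2 : n ≥ 1} ∪ {0}; ||D|| = 34

A bounded diagonal operator on l^2 with diagonal entries d_n has spectrum equal to the closure of {d_n : n ≥ 1}: every d_n is an eigenvalue (with eigenvector e_n), so {d_n} ⊂ sigma(D); the spectrum is closed, so its closure is too; and for lambda not in the closure, (D - lambda I) has bounded inverse (the diagonal entries 1/(d_n - lambda) are bounded). For our sequence d_n = 34(-1)^n/n^2, n = 1, 2, 3, ...:
  - {d_n} = {34(-1)^n/n^2 : n ≥ 1}; the only limit point is 0
  - closure = {34(-1)^n/n^2 : n ≥ 1} ∪ {0}
For the norm: a diagonal operator has ||D|| = sup_n |d_n|. Here |d_n| = 34/n^2 is decreasing, so sup_n |d_n| = |d_1| = 34. So ||D|| = 34.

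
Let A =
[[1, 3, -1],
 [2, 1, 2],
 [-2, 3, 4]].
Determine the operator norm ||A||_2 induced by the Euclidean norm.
||A||_2 ≈ 5.6471 (= sqrt(largest eigenvalue of A^T A))

||A||_2 = sigma_max(A) = sqrt(lambda_max(A^T A)). Form the symmetric matrix M = A^T A =
[[9, -1, -5],
 [-1, 19, 11],
 [-5, 11, 21]].
Its characteristic polynomial (trace, sum of principal 2x2 minors, determinant of M give the coefficients) is
  p(λ) = det(λ I - M) = λ^3 - 49λ^2 + 612λ - 2116.
No integer candidate from the rational root theorem (±divisors of 2116) is a root, so the roots are irrational. The cubic discriminant is Δ = 7906928 > 0, so there are three distinct real roots. p(5) = -156 and p(6) = 8 have opposite signs, so a root lies in (5, 6); Newton's method refines it to λ ≈ 5.9402. p(11) = 18 and p(12) = -100 have opposite signs, so a root lies in (11, 12); Newton's method refines it to λ ≈ 11.1703. p(31) = -442 and p(32) = 60 have opposite signs, so a root lies in (31, 32); Newton's method refines it to λ ≈ 31.8895. Check (Vieta): the three roots sum to 49, matching tr M = 49.
So the eigenvalues of A^T A are ≈ 5.9402, 11.1703, 31.8895 (all ≥ 0, as they must be for A^T A). The largest is λ_max ≈ 31.8895, hence ||A||_2 = sqrt(λ_max) ≈ 5.6471.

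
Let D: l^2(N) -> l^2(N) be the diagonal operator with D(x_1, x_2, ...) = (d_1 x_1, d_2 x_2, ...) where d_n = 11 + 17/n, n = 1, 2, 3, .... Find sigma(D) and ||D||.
sigma(D) = {11 + 17/n : n ≥ 1} ∪ {11}; ||D|| = 28

A bounded diagonal operator on l^2 with diagonal entries d_n has spectrum equal to the closure of {d_n : n ≥ 1}: every d_n is an eigenvalue (with eigenvector e_n), so {d_n} ⊂ sigma(D); the spectrum is closed, so its closure is too; and for lambda not in the closure, (D - lambda I) has bounded inverse (the diagonal entries 1/(d_n - lambda) are bounded). For our sequence d_n = 11 + 17/n, n = 1, 2, 3, ...:
  - {d_n} = {11 + 17/n : n ≥ 1}; the only limit point is 11
  - closure = {11 + 17/n : n ≥ 1} ∪ {11}
For the norm: a diagonal operator has ||D|| = sup_n |d_n|. Here d_n = 11 + 17/n is positive and decreasing, so sup_n |d_n| = d_1 = 11 + 17 = 28. So ||D|| = 28.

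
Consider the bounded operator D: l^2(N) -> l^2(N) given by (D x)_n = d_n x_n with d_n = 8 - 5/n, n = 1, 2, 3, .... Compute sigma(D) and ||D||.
sigma(D) = {8 - 5/n : n ≥ 1} ∪ {8}; ||D|| = 8

A bounded diagonal operator on l^2 with diagonal entries d_n has spectrum equal to the closure of {d_n : n ≥ 1}: every d_n is an eigenvalue (with eigenvector e_n), so {d_n} ⊂ sigma(D); the spectrum is closed, so its closure is too; and for lambda not in the closure, (D - lambda I) has bounded inverse (the diagonal entries 1/(d_n - lambda) are bounded). For our sequence d_n = 8 - 5/n, n = 1, 2, 3, ...:
  - {d_n} = {8 - 5/n : n ≥ 1}; the only limit point is 8
  - closure = {8 - 5/n : n ≥ 1} ∪ {8}
For the norm: a diagonal operator has ||D|| = sup_n |d_n|. Here d_n = 8 - 5/n increases monotonically from d_1 = 3 toward 8, with all terms in [3, 8); so sup_n |d_n| = 8 (the supremum is the limit, not attained). So ||D|| = 8.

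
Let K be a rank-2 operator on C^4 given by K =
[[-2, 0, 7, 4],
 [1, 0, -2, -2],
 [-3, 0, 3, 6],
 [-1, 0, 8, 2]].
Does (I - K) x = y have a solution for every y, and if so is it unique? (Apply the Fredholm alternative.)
(I - K) is invertible (det(I - K) = -29 ≠ 0), so for every y in C^4 the equation (I - K) x = y has a unique solution.

K has rank 2 and factors as K = U V^T = u1 v1^T + u2 v2^T with u1 = (-3, 1, -2, -3), v1 = (0, 0, -3, 0), u2 = (2, -1, 3, 1), v2 = (-1, 0, -1, 2) (multiplying out reproduces the displayed K). The nonzero eigenvalues of U V^T coincide with those of the 2 x 2 matrix G = V^T U = [[v1·u1, v1·u2], [v2·u1, v2·u2]] = [[6, -9], [-1, -3]], and by the Sylvester determinant identity det(I_4 - U V^T) = det(I_2 - V^T U) = det([[-5, 9], [1, 4]]) = (-5)(4) - (9)(1) = -29. (Direct check: I - K =
[[3, 0, -7, -4],
 [-1, 1, 2, 2],
 [3, 0, -2, -6],
 [1, 0, -8, -1]]
has determinant -29.) The finite-dimensional Fredholm alternative says: either (I - K) is invertible, or ker(I - K) ≠ {0} and then range(I - K) = ker((I - K)^*)^⊥, with dim ker(I - K) = dim ker((I - K)^*). Since det(I - K) ≠ 0, 1 is not an eigenvalue of K and ker(I - K) = {0}, so we are in the first case: for every y there is a unique x = (I - K)^(-1) y. (Explicitly, by the Woodbury identity, (I - U V^T)^(-1) = I + U (I_2 - G)^(-1) V^T.)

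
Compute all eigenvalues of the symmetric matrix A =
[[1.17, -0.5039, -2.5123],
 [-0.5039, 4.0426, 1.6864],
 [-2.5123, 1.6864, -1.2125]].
sigma(A) ≈ {-3, 2, 5}

A is real symmetric, so its spectrum consists of real eigenvalues. Expanding the characteristic polynomial of the displayed matrix gives
  det(λ I - A) = p(λ) = λ^3 + (-4)λ^2 + (-11)λ + (30).
Solving p(λ) = 0 yields eigenvalues ≈ -3, 2, 5. (A is shown rounded to 4 decimals, so these recover the underlying integer eigenvalues to within that precision.)
Verification: the trace of A = 4 equals the sum of eigenvalues 4, and det(A) ≈ -30.0002 matches the eigenvalue product -30.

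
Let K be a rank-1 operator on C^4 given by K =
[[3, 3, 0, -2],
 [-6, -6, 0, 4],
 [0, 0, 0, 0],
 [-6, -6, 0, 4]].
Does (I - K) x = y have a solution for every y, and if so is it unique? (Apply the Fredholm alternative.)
(I - K) is singular (det(I - K) = 0, i.e. 1 ∈ sigma(K)). (I - K) x = y is solvable iff y ⊥ ker((I - K)^*) = span{(3, 3, 0, -2)}, i.e. iff 3y_1 + 3y_2 - 2y_4 = 0. When solvable, the solutions are x = y + c·(1, -2, 0, -2), c arbitrary (ker(I - K) = span{(1, -2, 0, -2)}, dimension 1).

K has rank 1, so it is an outer product K = u v^T: every row of K is a multiple of one row vector. Reading off the entries, u = (1, -2, 0, -2) and v = (3, 3, 0, -2) (row i of K equals u_i·v^T). A rank-one matrix u v^T satisfies K u = u (v·u) and kills the (3)-dimensional subspace v^⊥, so its characteristic polynomial is lambda^3 (lambda - v·u) with v·u = tr K = 1. Hence the eigenvalues of I - K are 1 (multiplicity 3) and 1 - (1) = 0, so det(I - K) = 0. (Direct check: I - K =
[[-2, -3, 0, 2],
 [6, 7, 0, -4],
 [0, 0, 1, 0],
 [6, 6, 0, -3]]
has determinant 0.) So 1 is an eigenvalue of K and (I - K) is not invertible. The finite-dimensional Fredholm alternative says: either (I - K) is invertible, or ker(I - K) ≠ {0} and then range(I - K) = ker((I - K)^*)^⊥, with dim ker(I - K) = dim ker((I - K)^*). We are in the second case, so we need both kernels. Kernel of I - K: (I - K) u = u - u (v·u) = u - u = 0, so ker(I - K) = span{u} = span{(1, -2, 0, -2)} (it is exactly 1-dimensional because rank(I - K) = 3). Kernel of the adjoint: K is real, so (I - K)^* = I - K^T = I - v u^T, and (I - v u^T) v = v - v (u·v) = 0; hence ker((I - K)^*) = span{v} = span{(3, 3, 0, -2)}. Therefore (I - K) x = y is solvable iff <y, v> = 0, i.e. iff 3y_1 + 3y_2 - 2y_4 = 0. When this holds, K y = u (v·y) = 0, so (I - K) y = y and x = y is a particular solution; the full solution set is the line x = y + c·u = y + c·(1, -2, 0, -2), c ∈ C.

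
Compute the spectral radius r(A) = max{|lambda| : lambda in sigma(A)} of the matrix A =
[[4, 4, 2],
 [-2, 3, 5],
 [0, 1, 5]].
r(A) ≈ 5.1795

The eigenvalues of A are the roots of its characteristic polynomial. With M = A (coefficients from the trace, the sum of principal 2x2 minors, and det A):
  p(λ) = det(λ I - M) = λ^3 - 12λ^2 + 50λ - 76.
No integer candidate from the rational root theorem (±divisors of 76) is a root, so the roots are irrational. The cubic discriminant is Δ = -464 < 0, so there is one real root and a complex-conjugate pair. p(5) = -1 and p(6) = 8 have opposite signs, so a root lies in (5, 6); Newton's method refines it to λ ≈ 5.1795. Dividing out (λ - (5.1795)) leaves approximately λ^2 - 6.8205λ + 14.6732. For λ^2 - 6.8205λ + 14.6732 the discriminant is -12.1737. It is negative, so the remaining roots are the complex-conjugate pair λ ≈ 3.4102 ± 1.7445i. Their product equals the constant term, so |λ|^2 ≈ 14.6732 and |λ| ≈ 3.8306.
Thus the eigenvalues (to 4 decimals) are 5.1795 (modulus 5.1795); 3.4102 ± 1.7445i (modulus 3.8306). The spectral radius is the largest modulus: r(A) ≈ 5.1795. (Cross-check: r(A) ≤ ||A||_2 ≈ 8.4592; equality holds whenever A is normal, though it can also hold for some non-normal A.)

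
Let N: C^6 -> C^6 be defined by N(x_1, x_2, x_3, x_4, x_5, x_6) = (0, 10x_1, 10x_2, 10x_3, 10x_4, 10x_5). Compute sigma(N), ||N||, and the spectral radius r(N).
sigma(N) = {0}; ||N|| = 10; r(N) = 0. (N is nilpotent with N^6 = 0.)

On C^6, N is a strictly lower-triangular matrix with 10 on the subdiagonal and zeros elsewhere, so its characteristic polynomial is lambda^6 and every eigenvalue is 0: sigma(N) = {0}. For the operator norm, N e_i = 10e_{i+1} for i = 1, ..., 5 and N e_6 = 0, so the singular values of N are 10 (with multiplicity 5) and 0; hence ||N|| = 10. The spectral radius r(N) = max|lambda| = 0. Note ||N|| > r(N) — characteristic of non-normal nilpotent operators. Indeed N^6 = 0.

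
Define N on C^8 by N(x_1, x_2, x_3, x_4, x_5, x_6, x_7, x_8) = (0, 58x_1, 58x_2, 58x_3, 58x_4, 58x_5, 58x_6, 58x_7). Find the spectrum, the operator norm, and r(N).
sigma(N) = {0}; ||N|| = 58; r(N) = 0. (N is nilpotent with N^8 = 0.)

On C^8, N is a strictly lower-triangular matrix with 58 on the subdiagonal and zeros elsewhere, so its characteristic polynomial is lambda^8 and every eigenvalue is 0: sigma(N) = {0}. For the operator norm, N e_i = 58e_{i+1} for i = 1, ..., 7 and N e_8 = 0, so the singular values of N are 58 (with multiplicity 7) and 0; hence ||N|| = 58. The spectral radius r(N) = max|lambda| = 0. Note ||N|| > r(N) — characteristic of non-normal nilpotent operators. Indeed N^8 = 0.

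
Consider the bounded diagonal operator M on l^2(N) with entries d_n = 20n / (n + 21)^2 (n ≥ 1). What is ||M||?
||M|| = 5/21 (attained at n = 21)

For M diagonal, ||M|| = sup_n |d_n|. Treat f(x) = 20x / (x + 21)^2 for real x > 0. By the quotient rule, f'(x) = 20(21 - x)/(x + 21)^3, which is positive for x < 21 and negative for x > 21. So f has a unique maximum at x = 21, and since 21 is a positive integer, the supremum over n ≥ 1 is attained at n = 21: d_21 = 20·21/(21 + 21)^2 = 20·21/1764 = 5/21. Hence ||M|| = 5/21.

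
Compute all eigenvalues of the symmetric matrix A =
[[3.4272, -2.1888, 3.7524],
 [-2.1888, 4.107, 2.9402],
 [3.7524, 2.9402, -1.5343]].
sigma(A) ≈ {-5, 5, 6}

A is real symmetric, so its spectrum consists of real eigenvalues. Expanding the characteristic polynomial of the displayed matrix gives
  det(λ I - A) = p(λ) = λ^3 + (-6)λ^2 + (-25)λ + (149.9987).
Solving p(λ) = 0 yields eigenvalues ≈ -5, 5, 6. (A is shown rounded to 4 decimals, so these recover the underlying integer eigenvalues to within that precision.)
Verification: the trace of A = 6 equals the sum of eigenvalues 6, and det(A) ≈ -149.9987 matches the eigenvalue product -150.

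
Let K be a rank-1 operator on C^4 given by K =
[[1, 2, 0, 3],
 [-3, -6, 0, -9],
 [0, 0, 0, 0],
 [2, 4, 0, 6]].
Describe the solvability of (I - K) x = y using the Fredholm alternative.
(I - K) is singular (det(I - K) = 0, i.e. 1 ∈ sigma(K)). (I - K) x = y is solvable iff y ⊥ ker((I - K)^*) = span{(-1, -2, 0, -3)}, i.e. iff -y_1 - 2y_2 - 3y_4 = 0. When solvable, the solutions are x = y + c·(-1, 3, 0, -2), c arbitrary (ker(I - K) = span{(-1, 3, 0, -2)}, dimension 1).

K has rank 1, so it is an outer product K = u v^T: every row of K is a multiple of one row vector. Reading off the entries, u = (-1, 3, 0, -2) and v = (-1, -2, 0, -3) (row i of K equals u_i·v^T). A rank-one matrix u v^T satisfies K u = u (v·u) and kills the (3)-dimensional subspace v^⊥, so its characteristic polynomial is lambda^3 (lambda - v·u) with v·u = tr K = 1. Hence the eigenvalues of I - K are 1 (multiplicity 3) and 1 - (1) = 0, so det(I - K) = 0. (Direct check: I - K =
[[0, -2, 0, -3],
 [3, 7, 0, 9],
 [0, 0, 1, 0],
 [-2, -4, 0, -5]]
has determinant 0.) So 1 is an eigenvalue of K and (I - K) is not invertible. The finite-dimensional Fredholm alternative says: either (I - K) is invertible, or ker(I - K) ≠ {0} and then range(I - K) = ker((I - K)^*)^⊥, with dim ker(I - K) = dim ker((I - K)^*). We are in the second case, so we need both kernels. Kernel of I - K: (I - K) u = u - u (v·u) = u - u = 0, so ker(I - K) = span{u} = span{(-1, 3, 0, -2)} (it is exactly 1-dimensional because rank(I - K) = 3). Kernel of the adjoint: K is real, so (I - K)^* = I - K^T = I - v u^T, and (I - v u^T) v = v - v (u·v) = 0; hence ker((I - K)^*) = span{v} = span{(-1, -2, 0, -3)}. Therefore (I - K) x = y is solvable iff <y, v> = 0, i.e. iff -y_1 - 2y_2 - 3y_4 = 0. When this holds, K y = u (v·y) = 0, so (I - K) y = y and x = y is a particular solution; the full solution set is the line x = y + c·u = y + c·(-1, 3, 0, -2), c ∈ C.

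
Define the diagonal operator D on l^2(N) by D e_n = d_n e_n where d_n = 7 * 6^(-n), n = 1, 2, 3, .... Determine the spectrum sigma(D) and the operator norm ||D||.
sigma(D) = {7 * 6^(-n) : n ≥ 1} ∪ {0}; ||D|| = 7/6

A bounded diagonal operator on l^2 with diagonal entries d_n has spectrum equal to the closure of {d_n : n ≥ 1}: every d_n is an eigenvalue (with eigenvector e_n), so {d_n} ⊂ sigma(D); the spectrum is closed, so its closure is too; and for lambda not in the closure, (D - lambda I) has bounded inverse (the diagonal entries 1/(d_n - lambda) are bounded). For our sequence d_n = 7 * 6^(-n), n = 1, 2, 3, ...:
  - {d_n} = {7 * 6^(-n) : n ≥ 1}; the only limit point is 0
  - closure = {7 * 6^(-n) : n ≥ 1} ∪ {0}
For the norm: a diagonal operator has ||D|| = sup_n |d_n|. Here d_n = 7 * 6^(-n) is positive and decreasing, so sup_n |d_n| = d_1 = 7/6. So ||D|| = 7/6.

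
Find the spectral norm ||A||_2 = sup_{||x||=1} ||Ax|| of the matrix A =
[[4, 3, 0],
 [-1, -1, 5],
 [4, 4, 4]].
||A||_2 = sqrt((68 + sqrt(4552))/2) ≈ 8.2301 (= sqrt(largest eigenvalue of A^T A))

||A||_2 = sigma_max(A) = sqrt(lambda_max(A^T A)). Form the symmetric matrix M = A^T A =
[[33, 29, 11],
 [29, 26, 11],
 [11, 11, 41]].
Its characteristic polynomial (trace, sum of principal 2x2 minors, determinant of M give the coefficients) is
  p(λ) = det(λ I - M) = λ^3 - 100λ^2 + 2194λ - 576.
By the rational root theorem any rational root is an integer divisor of 576. Testing λ = 32: p(32) = 32768 - 102400 + 70208 - 576 = 0, so λ = 32 is a root. Dividing out (λ - 32) leaves p(λ) = (λ - 32)(λ^2 - 68λ + 18). For λ^2 - 68λ + 18 the discriminant is 4552. It is nonnegative but not a perfect square, so the roots are real and irrational: λ = (68 ± sqrt(4552))/2 ≈ 67.7343, 0.2657.
So the eigenvalues of A^T A are ≈ 0.2657, 32, 67.7343 (all ≥ 0, as they must be for A^T A). The largest is λ_max = (68 + sqrt(4552))/2 ≈ 67.7343, hence ||A||_2 = sqrt(λ_max) = sqrt((68 + sqrt(4552))/2) ≈ 8.2301.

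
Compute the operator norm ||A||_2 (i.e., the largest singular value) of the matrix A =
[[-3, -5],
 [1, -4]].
||A||_2 = sqrt((51 + sqrt(1445))/2) ≈ 6.6713 (= sqrt(largest eigenvalue of A^T A))

||A||_2 = sigma_max(A) = sqrt(lambda_max(A^T A)). Form the symmetric matrix M = A^T A =
[[10, 11],
 [11, 41]].
Its characteristic polynomial (trace, determinant of M give the coefficients) is
  p(λ) = det(λ I - M) = λ^2 - 51λ + 289.
For λ^2 - 51λ + 289 the discriminant is 1445. It is nonnegative but not a perfect square, so the roots are real and irrational: λ = (51 ± sqrt(1445))/2 ≈ 44.5066, 6.4934.
So the eigenvalues of A^T A are ≈ 6.4934, 44.5066 (all ≥ 0, as they must be for A^T A). The largest is λ_max = (51 + sqrt(1445))/2 ≈ 44.5066, hence ||A||_2 = sqrt(λ_max) = sqrt((51 + sqrt(1445))/2) ≈ 6.6713.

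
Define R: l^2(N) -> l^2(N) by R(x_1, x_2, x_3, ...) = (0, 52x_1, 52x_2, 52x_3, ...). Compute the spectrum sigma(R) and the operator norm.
sigma(R) = closed disk {z in C : |z| ≤ 52}; ||R|| = 52

Note R = 52·U where U is the unit right shift (U x)_k = x_{k-1} (with x_0 := 0); so ||R|| = 52||U|| and sigma(R) = 52·sigma(U). ||R x||^2 = sum_{k≥1} |52x_k|^2 = 2704||x||^2, so ||R|| = 52 and sigma(R) ⊂ {|z| ≤ 52}. For any |lambda| < 52, the equation (R - lambda I) x = 0 forces x_1 = 0, then 52x_k = lambda x_{k+1} ⇒ x = 0, so R has no eigenvalues. But (R - lambda I) is not surjective for |lambda| < 52: solving (R - lambda I) x = e_1 would require x_n proportional to (lambda/52)^(-n), which is not in l^2. So every |lambda| < 52 lies in the residual spectrum. The boundary |lambda| = 52 is in the approximate point spectrum (the spectrum is closed). Hence sigma(R) is the closed disk of radius 52.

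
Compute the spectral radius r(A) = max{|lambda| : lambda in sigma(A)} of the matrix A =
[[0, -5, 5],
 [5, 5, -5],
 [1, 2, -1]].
r(A) ≈ 4.6606

The eigenvalues of A are the roots of its characteristic polynomial. With M = A (coefficients from the trace, the sum of principal 2x2 minors, and det A):
  p(λ) = det(λ I - M) = λ^3 - 4λ^2 + 25λ - 25.
No integer candidate from the rational root theorem (±divisors of 25) is a root, so the roots are irrational. The cubic discriminant is Δ = -30775 < 0, so there is one real root and a complex-conjugate pair. p(1) = -3 and p(2) = 17 have opposite signs, so a root lies in (1, 2); Newton's method refines it to λ ≈ 1.151. Dividing out (λ - (1.151)) leaves approximately λ^2 - 2.849λ + 21.7209. For λ^2 - 2.849λ + 21.7209 the discriminant is -78.7664. It is negative, so the remaining roots are the complex-conjugate pair λ ≈ 1.4245 ± 4.4375i. Their product equals the constant term, so |λ|^2 ≈ 21.7209 and |λ| ≈ 4.6606.
Thus the eigenvalues (to 4 decimals) are 1.151 (modulus 1.151); 1.4245 ± 4.4375i (modulus 4.6606). The spectral radius is the largest modulus: r(A) ≈ 4.6606. (Cross-check: r(A) ≤ ||A||_2 ≈ 10.9335; equality holds whenever A is normal, though it can also hold for some non-normal A.)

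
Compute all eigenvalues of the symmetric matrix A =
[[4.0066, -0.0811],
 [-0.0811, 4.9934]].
sigma(A) ≈ {4, 5}

A is real symmetric, so its spectrum consists of real eigenvalues. Expanding the characteristic polynomial of the displayed matrix gives
  det(λ I - A) = p(λ) = λ^2 + (-9)λ + (20).
Solving p(λ) = 0 yields eigenvalues ≈ 4, 5. (A is shown rounded to 4 decimals, so these recover the underlying integer eigenvalues to within that precision.)
Verification: the trace of A = 9 equals the sum of eigenvalues 9, and det(A) ≈ 20.0000 matches the eigenvalue product 20.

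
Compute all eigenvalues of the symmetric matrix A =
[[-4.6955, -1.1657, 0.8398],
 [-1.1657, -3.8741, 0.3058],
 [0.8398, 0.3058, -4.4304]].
sigma(A) ≈ {-6, -4, -3}

A is real symmetric, so its spectrum consists of real eigenvalues. Expanding the characteristic polynomial of the displayed matrix gives
  det(λ I - A) = p(λ) = λ^3 + (13)λ^2 + (54)λ + (72).
Solving p(λ) = 0 yields eigenvalues ≈ -6, -4, -3. (A is shown rounded to 4 decimals, so these recover the underlying integer eigenvalues to within that precision.)
Verification: the trace of A = -13 equals the sum of eigenvalues -13, and det(A) ≈ -71.9998 matches the eigenvalue product -72.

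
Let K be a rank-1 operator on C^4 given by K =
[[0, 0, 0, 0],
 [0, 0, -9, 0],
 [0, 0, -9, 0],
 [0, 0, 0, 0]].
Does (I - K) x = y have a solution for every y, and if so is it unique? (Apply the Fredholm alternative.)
(I - K) is invertible (det(I - K) = 10 ≠ 0), so for every y in C^4 the equation (I - K) x = y has a unique solution.

K has rank 1, so it is an outer product K = u v^T: every row of K is a multiple of one row vector. Reading off the entries, u = (0, -3, -3, 0) and v = (0, 0, 3, 0) (row i of K equals u_i·v^T). A rank-one matrix u v^T satisfies K u = u (v·u) and kills the (3)-dimensional subspace v^⊥, so its characteristic polynomial is lambda^3 (lambda - v·u) with v·u = tr K = -9. Hence the eigenvalues of I - K are 1 (multiplicity 3) and 1 - (-9) = 10, so det(I - K) = 10. (Direct check: I - K =
[[1, 0, 0, 0],
 [0, 1, 9, 0],
 [0, 0, 10, 0],
 [0, 0, 0, 1]]
has determinant 10.) The finite-dimensional Fredholm alternative says: either (I - K) is invertible, or ker(I - K) ≠ {0} and then range(I - K) = ker((I - K)^*)^⊥, with dim ker(I - K) = dim ker((I - K)^*). Since det(I - K) ≠ 0, 1 is not an eigenvalue of K and ker(I - K) = {0}, so we are in the first case: for every y there is a unique x = (I - K)^(-1) y. Explicitly, by the Sherman–Morrison formula, (I - u v^T)^(-1) = I + u v^T/(1 - v·u), i.e. (I - K)^(-1) = I + K/(10).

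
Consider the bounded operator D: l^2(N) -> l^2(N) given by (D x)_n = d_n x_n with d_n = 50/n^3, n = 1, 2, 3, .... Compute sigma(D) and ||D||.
sigma(D) = {50/n^3 : n ≥ 1} ∪ {0}; ||D|| = 50

A bounded diagonal operator on l^2 with diagonal entries d_n has spectrum equal to the closure of {d_n : n ≥ 1}: every d_n is an eigenvalue (with eigenvector e_n), so {d_n} ⊂ sigma(D); the spectrum is closed, so its closure is too; and for lambda not in the closure, (D - lambda I) has bounded inverse (the diagonal entries 1/(d_n - lambda) are bounded). For our sequence d_n = 50/n^3, n = 1, 2, 3, ...:
  - {d_n} = {50/n^3 : n ≥ 1}; the only limit point is 0
  - closure = {50/n^3 : n ≥ 1} ∪ {0}
For the norm: a diagonal operator has ||D|| = sup_n |d_n|. Here d_n = 50/n^3 is positive and decreasing, so sup_n |d_n| = d_1 = 50. So ||D|| = 50.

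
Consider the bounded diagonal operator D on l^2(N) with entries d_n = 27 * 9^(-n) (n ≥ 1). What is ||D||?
||D|| = 3 (attained at n = 1)

For D diagonal, ||D|| = sup_n |d_n|. The sequence d_n = 27 * 9^(-n) is positive and strictly decreasing (ratio 9^(-1) < 1), so the supremum is d_1 = 27/9 = 3. Hence ||D|| = 3.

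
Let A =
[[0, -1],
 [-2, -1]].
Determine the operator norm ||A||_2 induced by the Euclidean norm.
||A||_2 = sqrt((6 + sqrt(20))/2) ≈ 2.2882 (= sqrt(largest eigenvalue of A^T A))

||A||_2 = sigma_max(A) = sqrt(lambda_max(A^T A)). Form the symmetric matrix M = A^T A =
[[4, 2],
 [2, 2]].
Its characteristic polynomial (trace, determinant of M give the coefficients) is
  p(λ) = det(λ I - M) = λ^2 - 6λ + 4.
For λ^2 - 6λ + 4 the discriminant is 20. It is nonnegative but not a perfect square, so the roots are real and irrational: λ = (6 ± sqrt(20))/2 ≈ 5.2361, 0.7639.
So the eigenvalues of A^T A are ≈ 0.7639, 5.2361 (all ≥ 0, as they must be for A^T A). The largest is λ_max = (6 + sqrt(20))/2 ≈ 5.2361, hence ||A||_2 = sqrt(λ_max) = sqrt((6 + sqrt(20))/2) ≈ 2.2882.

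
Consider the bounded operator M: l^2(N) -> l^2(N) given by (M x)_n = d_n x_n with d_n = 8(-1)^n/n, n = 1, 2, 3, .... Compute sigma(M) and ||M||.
sigma(M) = {8(-1)^n/n : n ≥ 1} ∪ {0}; ||M|| = 8

A bounded diagonal operator on l^2 with diagonal entries d_n has spectrum equal to the closure of {d_n : n ≥ 1}: every d_n is an eigenvalue (with eigenvector e_n), so {d_n} ⊂ sigma(M); the spectrum is closed, so its closure is too; and for lambda not in the closure, (M - lambda I) has bounded inverse (the diagonal entries 1/(d_n - lambda) are bounded). For our sequence d_n = 8(-1)^n/n, n = 1, 2, 3, ...:
  - {d_n} = {8(-1)^n/n : n ≥ 1}; the only limit point is 0
  - closure = {8(-1)^n/n : n ≥ 1} ∪ {0}
For the norm: a diagonal operator has ||M|| = sup_n |d_n|. Here |d_n| = 8/n is decreasing, so sup_n |d_n| = |d_1| = 8. So ||M|| = 8.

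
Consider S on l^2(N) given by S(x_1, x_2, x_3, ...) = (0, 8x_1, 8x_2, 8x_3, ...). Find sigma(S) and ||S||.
sigma(S) = closed disk {z in C : |z| ≤ 8}; ||S|| = 8

Note S = 8·U where U is the unit right shift (U x)_k = x_{k-1} (with x_0 := 0); so ||S|| = 8||U|| and sigma(S) = 8·sigma(U). ||S x||^2 = sum_{k≥1} |8x_k|^2 = 64||x||^2, so ||S|| = 8 and sigma(S) ⊂ {|z| ≤ 8}. For any |lambda| < 8, the equation (S - lambda I) x = 0 forces x_1 = 0, then 8x_k = lambda x_{k+1} ⇒ x = 0, so S has no eigenvalues. But (S - lambda I) is not surjective for |lambda| < 8: solving (S - lambda I) x = e_1 would require x_n proportional to (lambda/8)^(-n), which is not in l^2. So every |lambda| < 8 lies in the residual spectrum. The boundary |lambda| = 8 is in the approximate point spectrum (the spectrum is closed). Hence sigma(S) is the closed disk of radius 8.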